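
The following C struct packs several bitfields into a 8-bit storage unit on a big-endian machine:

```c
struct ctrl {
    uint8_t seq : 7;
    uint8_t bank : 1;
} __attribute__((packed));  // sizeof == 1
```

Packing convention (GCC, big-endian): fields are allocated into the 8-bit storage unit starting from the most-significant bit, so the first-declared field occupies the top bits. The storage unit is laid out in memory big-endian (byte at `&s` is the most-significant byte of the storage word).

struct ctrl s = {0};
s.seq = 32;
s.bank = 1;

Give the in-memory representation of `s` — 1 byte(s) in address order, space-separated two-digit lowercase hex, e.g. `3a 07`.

[1+:7] seq=32 & 0x7f = 0x20; word=0x40
[0+:1] bank=1 & 0x1 = 0x1; word=0x41
word = 0x41 → big-endian bytes:
  [0]=0x41

41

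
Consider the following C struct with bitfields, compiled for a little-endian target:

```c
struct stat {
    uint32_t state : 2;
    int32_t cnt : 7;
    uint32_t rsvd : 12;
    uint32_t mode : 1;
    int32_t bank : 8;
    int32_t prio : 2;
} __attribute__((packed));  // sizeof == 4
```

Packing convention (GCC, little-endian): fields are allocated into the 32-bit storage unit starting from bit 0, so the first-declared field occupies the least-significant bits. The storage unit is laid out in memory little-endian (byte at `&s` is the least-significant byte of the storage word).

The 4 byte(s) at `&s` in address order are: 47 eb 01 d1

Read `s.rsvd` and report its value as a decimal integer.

245

[0]=0x47 [1]=0xeb [2]=0x01 [3]=0xd1 (little-endian) → word 0xd101eb47
state [0+:2] = (word>>0) & 0x3 = 3
cnt [2+:7] = (word>>2) & 0x7f = 81
rsvd [9+:12] = (word>>9) & 0xfff = 245  ←
mode [21+:1] = (word>>21) & 0x1 = 0
bank [22+:8] = (word>>22) & 0xff = 68
prio [30+:2] = (word>>30) & 0x3 = 3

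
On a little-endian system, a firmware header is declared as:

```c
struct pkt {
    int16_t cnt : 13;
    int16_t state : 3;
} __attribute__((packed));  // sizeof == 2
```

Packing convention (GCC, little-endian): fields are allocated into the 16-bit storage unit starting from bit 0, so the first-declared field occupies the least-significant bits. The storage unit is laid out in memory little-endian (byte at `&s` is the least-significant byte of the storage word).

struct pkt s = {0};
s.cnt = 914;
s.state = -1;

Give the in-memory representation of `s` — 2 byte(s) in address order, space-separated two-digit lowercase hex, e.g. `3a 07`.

[0+:13] cnt=914 & 0x1fff = 0x392; word=0x0392
[13+:3] state=-1 & 0x7 = 0x7; word=0xe392
word = 0xe392 → little-endian bytes:
  [0]=0x92  [1]=0xe3

92 e3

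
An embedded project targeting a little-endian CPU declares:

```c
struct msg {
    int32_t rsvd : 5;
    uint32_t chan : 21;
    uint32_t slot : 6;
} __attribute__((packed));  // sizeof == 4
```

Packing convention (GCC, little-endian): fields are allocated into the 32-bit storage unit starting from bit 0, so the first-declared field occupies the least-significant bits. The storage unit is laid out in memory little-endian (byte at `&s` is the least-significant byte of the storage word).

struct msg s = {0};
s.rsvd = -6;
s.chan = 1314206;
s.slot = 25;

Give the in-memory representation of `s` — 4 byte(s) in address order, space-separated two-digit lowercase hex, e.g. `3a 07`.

rsvd:5 = -6 → 0x1a << 0 → word 0x0000001a
chan:21 = 1314206 → 0x140d9e << 5 → word 0x0281b3da
slot:6 = 25 → 0x19 << 26 → word 0x6681b3da
word = 0x6681b3da → little-endian bytes:
  [0]=0xda  [1]=0xb3  [2]=0x81  [3]=0x66

da b3 81 66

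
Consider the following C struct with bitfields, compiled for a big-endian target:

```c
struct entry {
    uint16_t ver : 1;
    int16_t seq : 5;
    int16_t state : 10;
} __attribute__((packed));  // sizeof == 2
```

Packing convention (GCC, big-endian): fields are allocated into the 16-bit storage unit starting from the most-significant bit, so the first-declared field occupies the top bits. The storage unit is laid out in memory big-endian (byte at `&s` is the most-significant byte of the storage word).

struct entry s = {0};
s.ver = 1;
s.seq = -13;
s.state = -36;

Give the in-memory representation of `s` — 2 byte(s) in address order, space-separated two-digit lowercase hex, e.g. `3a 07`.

cf dc

ver (1b) val=1 bits=0x1 at bit 15: 0x8000
seq (5b) val=-13 bits=0x13 at bit 10: 0xcc00
state (10b) val=-36 bits=0x3dc at bit 0: 0xcfdc
word = 0xcfdc → big-endian bytes:
  [0]=0xcf  [1]=0xdc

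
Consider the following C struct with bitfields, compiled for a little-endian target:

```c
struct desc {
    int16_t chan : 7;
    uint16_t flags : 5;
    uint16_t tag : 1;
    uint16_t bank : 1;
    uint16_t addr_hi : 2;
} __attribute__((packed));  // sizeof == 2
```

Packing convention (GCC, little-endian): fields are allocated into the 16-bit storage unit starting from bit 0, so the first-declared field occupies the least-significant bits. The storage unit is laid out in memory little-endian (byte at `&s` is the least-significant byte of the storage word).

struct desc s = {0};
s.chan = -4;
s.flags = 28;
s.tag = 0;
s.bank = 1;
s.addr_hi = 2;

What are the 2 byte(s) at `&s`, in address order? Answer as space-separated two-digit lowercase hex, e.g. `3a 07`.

chan:7 = -4 → 0x7c << 0 → word 0x007c
flags:5 = 28 → 0x1c << 7 → word 0x0e7c
tag:1 = 0 → 0x0 << 12 → word 0x0e7c
bank:1 = 1 → 0x1 << 13 → word 0x2e7c
addr_hi:2 = 2 → 0x2 << 14 → word 0xae7c
word = 0xae7c → little-endian bytes:
  [0]=0x7c  [1]=0xae

7c ae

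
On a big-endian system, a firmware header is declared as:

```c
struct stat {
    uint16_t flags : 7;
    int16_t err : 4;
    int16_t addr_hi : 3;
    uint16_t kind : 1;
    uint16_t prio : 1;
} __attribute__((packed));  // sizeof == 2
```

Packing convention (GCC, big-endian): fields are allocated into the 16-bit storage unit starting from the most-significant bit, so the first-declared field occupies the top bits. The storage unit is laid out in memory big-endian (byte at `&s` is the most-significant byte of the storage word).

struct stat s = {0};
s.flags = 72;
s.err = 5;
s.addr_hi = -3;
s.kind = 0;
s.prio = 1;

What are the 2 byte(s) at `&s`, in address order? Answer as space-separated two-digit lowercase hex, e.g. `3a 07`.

90 b5

flags:7 = 72 → 0x48 << 9 → word 0x9000
err:4 = 5 → 0x5 << 5 → word 0x90a0
addr_hi:3 = -3 → 0x5 << 2 → word 0x90b4
kind:1 = 0 → 0x0 << 1 → word 0x90b4
prio:1 = 1 → 0x1 << 0 → word 0x90b5
word = 0x90b5 → big-endian bytes:
  [0]=0x90  [1]=0xb5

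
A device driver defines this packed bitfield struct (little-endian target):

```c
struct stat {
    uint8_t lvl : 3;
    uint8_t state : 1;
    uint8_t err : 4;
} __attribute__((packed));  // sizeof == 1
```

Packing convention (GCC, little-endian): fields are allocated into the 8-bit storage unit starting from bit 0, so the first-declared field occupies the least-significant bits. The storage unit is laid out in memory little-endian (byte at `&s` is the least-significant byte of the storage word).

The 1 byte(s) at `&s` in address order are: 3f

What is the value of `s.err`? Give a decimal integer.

[0]=0x3f (little-endian) → word 0x3f
lvl [0+:3] = (word>>0) & 0x7 = 7
state [3+:1] = (word>>3) & 0x1 = 1
err [4+:4] = (word>>4) & 0xf = 3  ←

3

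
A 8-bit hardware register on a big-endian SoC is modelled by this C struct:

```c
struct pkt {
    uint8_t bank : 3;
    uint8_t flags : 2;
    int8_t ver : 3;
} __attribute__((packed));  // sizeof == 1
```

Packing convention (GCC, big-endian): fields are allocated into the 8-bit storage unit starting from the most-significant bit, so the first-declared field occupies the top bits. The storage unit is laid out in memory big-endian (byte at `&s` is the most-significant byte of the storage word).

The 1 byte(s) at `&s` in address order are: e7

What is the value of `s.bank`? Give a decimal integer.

[0]=0xe7 (big-endian) → word 0xe7
bank [5+:3] = (word>>5) & 0x7 = 7  ←
flags [3+:2] = (word>>3) & 0x3 = 0
ver [0+:3] = (word>>0) & 0x7 = 7

7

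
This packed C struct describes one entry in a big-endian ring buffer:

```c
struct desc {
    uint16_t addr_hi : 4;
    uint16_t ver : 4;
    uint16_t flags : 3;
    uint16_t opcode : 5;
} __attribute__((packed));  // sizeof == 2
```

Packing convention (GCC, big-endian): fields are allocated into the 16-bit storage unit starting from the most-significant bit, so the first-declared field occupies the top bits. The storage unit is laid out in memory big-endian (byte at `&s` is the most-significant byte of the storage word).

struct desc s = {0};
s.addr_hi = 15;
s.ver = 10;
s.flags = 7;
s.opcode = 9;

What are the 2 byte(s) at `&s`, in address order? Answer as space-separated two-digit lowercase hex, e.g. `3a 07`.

addr_hi (4b) val=15 bits=0xf at bit 12: 0xf000
ver (4b) val=10 bits=0xa at bit 8: 0xfa00
flags (3b) val=7 bits=0x7 at bit 5: 0xfae0
opcode (5b) val=9 bits=0x9 at bit 0: 0xfae9
word = 0xfae9 → big-endian bytes:
  [0]=0xfa  [1]=0xe9

fa e9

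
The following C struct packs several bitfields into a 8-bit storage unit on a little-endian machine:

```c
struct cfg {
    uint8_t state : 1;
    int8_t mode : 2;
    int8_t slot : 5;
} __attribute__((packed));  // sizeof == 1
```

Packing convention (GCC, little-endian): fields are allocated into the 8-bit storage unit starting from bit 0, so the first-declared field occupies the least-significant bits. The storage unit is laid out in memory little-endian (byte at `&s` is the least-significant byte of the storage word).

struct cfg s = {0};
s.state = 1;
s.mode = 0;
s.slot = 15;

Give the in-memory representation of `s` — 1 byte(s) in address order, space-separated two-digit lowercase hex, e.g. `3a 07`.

[0+:1] state=1 & 0x1 = 0x1; word=0x01
[1+:2] mode=0 & 0x3 = 0x0; word=0x01
[3+:5] slot=15 & 0x1f = 0xf; word=0x79
word = 0x79 → little-endian bytes:
  [0]=0x79

79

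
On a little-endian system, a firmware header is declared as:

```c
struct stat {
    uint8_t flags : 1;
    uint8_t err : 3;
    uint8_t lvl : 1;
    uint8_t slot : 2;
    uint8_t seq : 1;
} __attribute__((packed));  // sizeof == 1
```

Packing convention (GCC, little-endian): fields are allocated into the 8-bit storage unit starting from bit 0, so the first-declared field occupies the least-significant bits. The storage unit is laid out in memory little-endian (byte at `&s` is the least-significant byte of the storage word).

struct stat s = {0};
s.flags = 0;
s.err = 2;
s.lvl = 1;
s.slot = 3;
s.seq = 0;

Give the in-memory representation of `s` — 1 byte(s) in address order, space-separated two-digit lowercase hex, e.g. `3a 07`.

74

flags (1b) val=0 bits=0x0 at bit 0: 0x00
err (3b) val=2 bits=0x2 at bit 1: 0x04
lvl (1b) val=1 bits=0x1 at bit 4: 0x14
slot (2b) val=3 bits=0x3 at bit 5: 0x74
seq (1b) val=0 bits=0x0 at bit 7: 0x74
word = 0x74 → little-endian bytes:
  [0]=0x74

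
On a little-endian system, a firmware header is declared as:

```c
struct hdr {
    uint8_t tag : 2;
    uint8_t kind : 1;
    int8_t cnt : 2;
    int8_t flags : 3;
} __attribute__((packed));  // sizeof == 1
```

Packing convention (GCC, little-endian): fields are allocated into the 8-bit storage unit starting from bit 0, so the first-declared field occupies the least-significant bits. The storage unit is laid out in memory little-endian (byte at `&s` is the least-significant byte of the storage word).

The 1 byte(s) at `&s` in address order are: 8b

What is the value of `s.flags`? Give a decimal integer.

[0]=0x8b (little-endian) → word 0x8b
tag [0+:2] = (word>>0) & 0x3 = 3
kind [2+:1] = (word>>2) & 0x1 = 0
cnt [3+:2] = (word>>3) & 0x3 = 1
flags [5+:3] = (word>>5) & 0x7 = 4  ←
flags signed 3b, MSB=1: 4 - 8 = -4

-4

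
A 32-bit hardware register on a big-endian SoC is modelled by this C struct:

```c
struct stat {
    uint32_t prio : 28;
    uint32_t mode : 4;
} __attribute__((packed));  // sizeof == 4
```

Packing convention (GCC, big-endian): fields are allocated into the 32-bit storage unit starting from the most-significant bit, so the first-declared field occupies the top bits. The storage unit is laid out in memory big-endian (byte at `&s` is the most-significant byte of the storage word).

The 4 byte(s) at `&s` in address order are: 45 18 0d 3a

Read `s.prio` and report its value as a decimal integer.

[0]=0x45 [1]=0x18 [2]=0x0d [3]=0x3a (big-endian) → word 0x45180d3a
prio [4+:28] = (word>>4) & 0xfffffff = 72450259  ←
mode [0+:4] = (word>>0) & 0xf = 10

72450259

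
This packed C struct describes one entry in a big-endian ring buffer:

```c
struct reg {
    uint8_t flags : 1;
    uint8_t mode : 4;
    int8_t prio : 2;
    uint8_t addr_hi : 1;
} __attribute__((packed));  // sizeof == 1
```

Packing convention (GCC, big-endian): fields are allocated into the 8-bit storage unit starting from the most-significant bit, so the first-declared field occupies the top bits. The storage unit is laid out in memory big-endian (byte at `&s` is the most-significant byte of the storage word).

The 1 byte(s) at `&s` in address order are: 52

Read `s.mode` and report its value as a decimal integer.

10

[0]=0x52 (big-endian) → word 0x52
flags [7+:1] = (word>>7) & 0x1 = 0
mode [3+:4] = (word>>3) & 0xf = 10  ←
prio [1+:2] = (word>>1) & 0x3 = 1
addr_hi [0+:1] = (word>>0) & 0x1 = 0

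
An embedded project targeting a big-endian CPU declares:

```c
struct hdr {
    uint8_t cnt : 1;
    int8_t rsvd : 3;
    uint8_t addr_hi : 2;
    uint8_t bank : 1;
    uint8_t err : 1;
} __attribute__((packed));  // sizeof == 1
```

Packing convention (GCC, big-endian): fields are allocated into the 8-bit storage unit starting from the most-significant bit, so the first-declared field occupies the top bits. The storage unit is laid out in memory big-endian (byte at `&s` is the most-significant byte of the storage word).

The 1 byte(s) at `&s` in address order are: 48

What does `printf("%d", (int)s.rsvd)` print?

[0]=0x48 (big-endian) → word 0x48
cnt:1 @ bit 7 → (0x48>>7)&0x1 = 0x0
rsvd:3 @ bit 4 → (0x48>>4)&0x7 = 0x4  ←
addr_hi:2 @ bit 2 → (0x48>>2)&0x3 = 0x2
bank:1 @ bit 1 → (0x48>>1)&0x1 = 0x0
err:1 @ bit 0 → (0x48>>0)&0x1 = 0x0
rsvd signed 3b, MSB=1: 4 - 8 = -4

-4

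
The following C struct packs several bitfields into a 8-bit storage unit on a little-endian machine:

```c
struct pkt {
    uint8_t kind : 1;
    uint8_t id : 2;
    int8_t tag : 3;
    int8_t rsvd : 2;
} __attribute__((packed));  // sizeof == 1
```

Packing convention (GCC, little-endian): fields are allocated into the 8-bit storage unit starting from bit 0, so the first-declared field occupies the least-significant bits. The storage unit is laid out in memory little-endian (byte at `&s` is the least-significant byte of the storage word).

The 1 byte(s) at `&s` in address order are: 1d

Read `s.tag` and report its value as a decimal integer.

3

[0]=0x1d (little-endian) → word 0x1d
kind [0+:1] = (word>>0) & 0x1 = 1
id [1+:2] = (word>>1) & 0x3 = 2
tag [3+:3] = (word>>3) & 0x7 = 3  ←
rsvd [6+:2] = (word>>6) & 0x3 = 0
tag signed 3b, MSB=0: value = 3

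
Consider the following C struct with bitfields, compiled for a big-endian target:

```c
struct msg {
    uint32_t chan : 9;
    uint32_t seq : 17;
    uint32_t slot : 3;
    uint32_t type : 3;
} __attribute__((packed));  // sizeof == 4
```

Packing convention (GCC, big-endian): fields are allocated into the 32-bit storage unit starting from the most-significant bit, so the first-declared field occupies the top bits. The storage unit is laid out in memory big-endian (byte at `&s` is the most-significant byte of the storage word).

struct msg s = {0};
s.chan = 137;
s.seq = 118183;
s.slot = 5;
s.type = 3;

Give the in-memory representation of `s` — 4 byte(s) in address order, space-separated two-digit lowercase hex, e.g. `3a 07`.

chan:9 = 137 → 0x89 << 23 → word 0x44800000
seq:17 = 118183 → 0x1cda7 << 6 → word 0x44f369c0
slot:3 = 5 → 0x5 << 3 → word 0x44f369e8
type:3 = 3 → 0x3 << 0 → word 0x44f369eb
word = 0x44f369eb → big-endian bytes:
  [0]=0x44  [1]=0xf3  [2]=0x69  [3]=0xeb

44 f3 69 eb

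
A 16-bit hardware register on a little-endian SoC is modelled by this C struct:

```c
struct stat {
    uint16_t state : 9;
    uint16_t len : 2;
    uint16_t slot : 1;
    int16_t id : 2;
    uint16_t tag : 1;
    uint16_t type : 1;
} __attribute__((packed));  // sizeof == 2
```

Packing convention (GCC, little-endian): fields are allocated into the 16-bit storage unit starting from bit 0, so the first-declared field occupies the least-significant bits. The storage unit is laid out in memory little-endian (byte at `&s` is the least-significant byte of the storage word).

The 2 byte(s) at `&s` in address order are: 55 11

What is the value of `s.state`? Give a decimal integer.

[0]=0x55 [1]=0x11 (little-endian) → word 0x1155
state [0+:9] = (word>>0) & 0x1ff = 341  ←
len [9+:2] = (word>>9) & 0x3 = 0
slot [11+:1] = (word>>11) & 0x1 = 0
id [12+:2] = (word>>12) & 0x3 = 1
tag [14+:1] = (word>>14) & 0x1 = 0
type [15+:1] = (word>>15) & 0x1 = 0

341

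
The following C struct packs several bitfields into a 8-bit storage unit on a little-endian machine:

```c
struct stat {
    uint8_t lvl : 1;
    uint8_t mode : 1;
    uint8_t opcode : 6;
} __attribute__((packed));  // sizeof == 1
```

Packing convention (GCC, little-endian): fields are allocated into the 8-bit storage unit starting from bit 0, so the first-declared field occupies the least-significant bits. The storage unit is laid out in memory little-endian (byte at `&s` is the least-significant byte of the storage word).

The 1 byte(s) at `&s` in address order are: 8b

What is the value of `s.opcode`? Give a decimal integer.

34

[0]=0x8b (little-endian) → word 0x8b
lvl [0+:1] = (word>>0) & 0x1 = 1
mode [1+:1] = (word>>1) & 0x1 = 1
opcode [2+:6] = (word>>2) & 0x3f = 34  ←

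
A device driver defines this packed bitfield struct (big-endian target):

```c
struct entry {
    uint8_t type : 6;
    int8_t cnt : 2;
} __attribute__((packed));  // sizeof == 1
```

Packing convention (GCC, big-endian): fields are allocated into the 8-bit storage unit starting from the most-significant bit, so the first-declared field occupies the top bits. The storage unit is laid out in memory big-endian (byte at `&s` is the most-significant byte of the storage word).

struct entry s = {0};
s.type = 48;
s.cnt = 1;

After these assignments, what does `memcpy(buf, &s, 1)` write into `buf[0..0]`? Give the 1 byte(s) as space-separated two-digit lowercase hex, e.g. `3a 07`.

c1

type (6b) val=48 bits=0x30 at bit 2: 0xc0
cnt (2b) val=1 bits=0x1 at bit 0: 0xc1
word = 0xc1 → big-endian bytes:
  [0]=0xc1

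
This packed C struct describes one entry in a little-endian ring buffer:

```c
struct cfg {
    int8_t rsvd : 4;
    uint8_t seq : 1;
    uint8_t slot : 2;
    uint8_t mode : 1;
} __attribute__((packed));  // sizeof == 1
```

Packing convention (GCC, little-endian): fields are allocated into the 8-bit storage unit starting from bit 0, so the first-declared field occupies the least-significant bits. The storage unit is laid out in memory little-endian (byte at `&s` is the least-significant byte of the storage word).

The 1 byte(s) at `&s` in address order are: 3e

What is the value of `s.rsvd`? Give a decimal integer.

[0]=0x3e (little-endian) → word 0x3e
rsvd [0+:4] = (word>>0) & 0xf = 14  ←
seq [4+:1] = (word>>4) & 0x1 = 1
slot [5+:2] = (word>>5) & 0x3 = 1
mode [7+:1] = (word>>7) & 0x1 = 0
rsvd signed 4b, MSB=1: 14 - 16 = -2

-2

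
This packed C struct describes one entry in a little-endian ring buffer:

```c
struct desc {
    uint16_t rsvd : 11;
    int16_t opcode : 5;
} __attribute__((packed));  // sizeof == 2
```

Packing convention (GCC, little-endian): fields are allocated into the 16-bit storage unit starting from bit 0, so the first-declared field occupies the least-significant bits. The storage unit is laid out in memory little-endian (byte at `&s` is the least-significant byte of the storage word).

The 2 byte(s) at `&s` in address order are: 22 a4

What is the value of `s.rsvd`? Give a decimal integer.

1058

[0]=0x22 [1]=0xa4 (little-endian) → word 0xa422
rsvd:11 @ bit 0 → (0xa422>>0)&0x7ff = 0x422  ←
opcode:5 @ bit 11 → (0xa422>>11)&0x1f = 0x14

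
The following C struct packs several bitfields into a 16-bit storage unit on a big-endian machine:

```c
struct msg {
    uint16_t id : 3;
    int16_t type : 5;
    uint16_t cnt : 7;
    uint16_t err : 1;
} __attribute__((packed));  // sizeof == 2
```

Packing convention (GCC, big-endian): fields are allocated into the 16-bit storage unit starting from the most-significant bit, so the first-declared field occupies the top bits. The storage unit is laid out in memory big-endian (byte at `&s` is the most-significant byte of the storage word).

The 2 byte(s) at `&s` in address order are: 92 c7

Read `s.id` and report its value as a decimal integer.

[0]=0x92 [1]=0xc7 (big-endian) → word 0x92c7
id:3 @ bit 13 → (0x92c7>>13)&0x7 = 0x4  ←
type:5 @ bit 8 → (0x92c7>>8)&0x1f = 0x12
cnt:7 @ bit 1 → (0x92c7>>1)&0x7f = 0x63
err:1 @ bit 0 → (0x92c7>>0)&0x1 = 0x1

4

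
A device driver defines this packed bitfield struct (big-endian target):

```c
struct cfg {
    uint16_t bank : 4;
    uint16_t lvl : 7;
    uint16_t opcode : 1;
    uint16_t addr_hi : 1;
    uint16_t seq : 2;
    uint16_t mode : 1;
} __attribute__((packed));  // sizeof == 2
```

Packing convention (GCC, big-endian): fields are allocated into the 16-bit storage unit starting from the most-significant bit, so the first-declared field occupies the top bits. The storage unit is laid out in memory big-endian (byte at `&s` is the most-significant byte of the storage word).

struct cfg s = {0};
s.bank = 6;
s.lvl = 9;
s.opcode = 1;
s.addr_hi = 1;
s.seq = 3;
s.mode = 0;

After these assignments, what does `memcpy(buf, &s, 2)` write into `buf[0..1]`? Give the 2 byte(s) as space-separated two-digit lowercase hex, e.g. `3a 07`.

bank (4b) val=6 bits=0x6 at bit 12: 0x6000
lvl (7b) val=9 bits=0x9 at bit 5: 0x6120
opcode (1b) val=1 bits=0x1 at bit 4: 0x6130
addr_hi (1b) val=1 bits=0x1 at bit 3: 0x6138
seq (2b) val=3 bits=0x3 at bit 1: 0x613e
mode (1b) val=0 bits=0x0 at bit 0: 0x613e
word = 0x613e → big-endian bytes:
  [0]=0x61  [1]=0x3e

61 3e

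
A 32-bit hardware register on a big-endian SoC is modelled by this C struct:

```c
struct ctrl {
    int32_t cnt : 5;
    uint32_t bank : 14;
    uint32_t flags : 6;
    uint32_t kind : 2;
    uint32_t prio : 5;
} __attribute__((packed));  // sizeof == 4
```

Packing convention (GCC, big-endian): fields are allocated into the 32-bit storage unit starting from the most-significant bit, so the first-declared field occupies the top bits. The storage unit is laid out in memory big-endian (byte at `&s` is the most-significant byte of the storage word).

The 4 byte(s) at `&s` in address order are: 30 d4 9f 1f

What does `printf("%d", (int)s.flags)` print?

[0]=0x30 [1]=0xd4 [2]=0x9f [3]=0x1f (big-endian) → word 0x30d49f1f
cnt [27+:5] = (word>>27) & 0x1f = 6
bank [13+:14] = (word>>13) & 0x3fff = 1700
flags [7+:6] = (word>>7) & 0x3f = 62  ←
kind [5+:2] = (word>>5) & 0x3 = 0
prio [0+:5] = (word>>0) & 0x1f = 31

62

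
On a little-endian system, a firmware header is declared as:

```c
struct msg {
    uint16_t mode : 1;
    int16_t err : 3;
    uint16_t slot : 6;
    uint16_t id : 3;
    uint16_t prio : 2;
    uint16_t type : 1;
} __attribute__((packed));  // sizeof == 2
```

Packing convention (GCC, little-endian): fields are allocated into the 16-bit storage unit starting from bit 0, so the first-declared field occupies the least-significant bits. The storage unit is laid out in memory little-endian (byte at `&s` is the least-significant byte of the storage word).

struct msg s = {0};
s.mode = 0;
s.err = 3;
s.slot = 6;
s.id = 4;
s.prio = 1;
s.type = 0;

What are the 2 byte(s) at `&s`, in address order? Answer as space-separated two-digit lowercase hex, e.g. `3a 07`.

66 30

mode:1 = 0 → 0x0 << 0 → word 0x0000
err:3 = 3 → 0x3 << 1 → word 0x0006
slot:6 = 6 → 0x6 << 4 → word 0x0066
id:3 = 4 → 0x4 << 10 → word 0x1066
prio:2 = 1 → 0x1 << 13 → word 0x3066
type:1 = 0 → 0x0 << 15 → word 0x3066
word = 0x3066 → little-endian bytes:
  [0]=0x66  [1]=0x30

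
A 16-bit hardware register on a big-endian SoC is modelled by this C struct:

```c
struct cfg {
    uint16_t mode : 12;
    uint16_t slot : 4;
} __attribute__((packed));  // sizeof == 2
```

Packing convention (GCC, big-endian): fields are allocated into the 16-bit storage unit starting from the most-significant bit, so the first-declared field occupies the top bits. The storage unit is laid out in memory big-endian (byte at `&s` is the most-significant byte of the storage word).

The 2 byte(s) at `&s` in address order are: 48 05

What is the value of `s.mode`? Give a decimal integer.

1152

[0]=0x48 [1]=0x05 (big-endian) → word 0x4805
mode [4+:12] = (word>>4) & 0xfff = 1152  ←
slot [0+:4] = (word>>0) & 0xf = 5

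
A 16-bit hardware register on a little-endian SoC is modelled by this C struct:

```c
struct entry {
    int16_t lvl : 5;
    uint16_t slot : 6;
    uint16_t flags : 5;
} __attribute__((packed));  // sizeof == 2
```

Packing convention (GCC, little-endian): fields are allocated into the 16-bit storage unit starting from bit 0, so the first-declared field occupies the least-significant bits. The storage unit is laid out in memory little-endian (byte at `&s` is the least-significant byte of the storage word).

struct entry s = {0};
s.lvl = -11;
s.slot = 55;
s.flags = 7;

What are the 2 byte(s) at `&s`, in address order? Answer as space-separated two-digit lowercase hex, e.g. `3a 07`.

lvl (5b) val=-11 bits=0x15 at bit 0: 0x0015
slot (6b) val=55 bits=0x37 at bit 5: 0x06f5
flags (5b) val=7 bits=0x7 at bit 11: 0x3ef5
word = 0x3ef5 → little-endian bytes:
  [0]=0xf5  [1]=0x3e

f5 3e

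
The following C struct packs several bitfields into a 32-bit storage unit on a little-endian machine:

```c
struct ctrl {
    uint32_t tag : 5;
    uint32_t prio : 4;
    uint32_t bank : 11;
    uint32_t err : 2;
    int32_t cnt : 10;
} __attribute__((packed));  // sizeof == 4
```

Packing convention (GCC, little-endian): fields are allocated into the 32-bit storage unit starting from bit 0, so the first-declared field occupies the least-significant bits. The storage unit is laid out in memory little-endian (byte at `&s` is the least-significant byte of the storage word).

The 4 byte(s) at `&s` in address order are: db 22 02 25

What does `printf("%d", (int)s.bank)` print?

[0]=0xdb [1]=0x22 [2]=0x02 [3]=0x25 (little-endian) → word 0x250222db
tag [0+:5] = (word>>0) & 0x1f = 27
prio [5+:4] = (word>>5) & 0xf = 6
bank [9+:11] = (word>>9) & 0x7ff = 273  ←
err [20+:2] = (word>>20) & 0x3 = 0
cnt [22+:10] = (word>>22) & 0x3ff = 148

273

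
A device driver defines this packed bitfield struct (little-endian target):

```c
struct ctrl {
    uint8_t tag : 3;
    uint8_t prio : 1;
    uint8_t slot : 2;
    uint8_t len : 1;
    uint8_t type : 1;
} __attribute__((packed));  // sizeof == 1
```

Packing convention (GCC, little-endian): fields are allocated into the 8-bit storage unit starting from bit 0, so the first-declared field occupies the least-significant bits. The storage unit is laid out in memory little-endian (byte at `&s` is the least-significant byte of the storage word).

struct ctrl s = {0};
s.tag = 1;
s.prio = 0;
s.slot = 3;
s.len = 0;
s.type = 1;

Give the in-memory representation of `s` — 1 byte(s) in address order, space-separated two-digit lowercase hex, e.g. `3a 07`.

tag (3b) val=1 bits=0x1 at bit 0: 0x01
prio (1b) val=0 bits=0x0 at bit 3: 0x01
slot (2b) val=3 bits=0x3 at bit 4: 0x31
len (1b) val=0 bits=0x0 at bit 6: 0x31
type (1b) val=1 bits=0x1 at bit 7: 0xb1
word = 0xb1 → little-endian bytes:
  [0]=0xb1

b1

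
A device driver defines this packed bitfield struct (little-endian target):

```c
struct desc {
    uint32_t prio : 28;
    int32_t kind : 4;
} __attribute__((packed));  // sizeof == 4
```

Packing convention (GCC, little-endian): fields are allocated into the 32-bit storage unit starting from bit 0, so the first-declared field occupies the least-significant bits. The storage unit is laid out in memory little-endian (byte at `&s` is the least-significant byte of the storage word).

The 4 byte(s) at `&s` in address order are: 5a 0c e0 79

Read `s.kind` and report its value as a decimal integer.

7

[0]=0x5a [1]=0x0c [2]=0xe0 [3]=0x79 (little-endian) → word 0x79e00c5a
prio [0+:28] = (word>>0) & 0xfffffff = 165678170
kind [28+:4] = (word>>28) & 0xf = 7  ←
kind signed 4b, MSB=0: value = 7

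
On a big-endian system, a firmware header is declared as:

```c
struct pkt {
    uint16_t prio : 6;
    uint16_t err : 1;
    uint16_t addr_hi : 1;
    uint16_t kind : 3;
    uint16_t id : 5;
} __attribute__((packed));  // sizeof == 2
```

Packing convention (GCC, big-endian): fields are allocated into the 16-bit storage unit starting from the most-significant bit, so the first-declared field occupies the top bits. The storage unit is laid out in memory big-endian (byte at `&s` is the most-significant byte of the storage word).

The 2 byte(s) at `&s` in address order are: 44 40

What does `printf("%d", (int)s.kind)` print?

[0]=0x44 [1]=0x40 (big-endian) → word 0x4440
prio [10+:6] = (word>>10) & 0x3f = 17
err [9+:1] = (word>>9) & 0x1 = 0
addr_hi [8+:1] = (word>>8) & 0x1 = 0
kind [5+:3] = (word>>5) & 0x7 = 2  ←
id [0+:5] = (word>>0) & 0x1f = 0

2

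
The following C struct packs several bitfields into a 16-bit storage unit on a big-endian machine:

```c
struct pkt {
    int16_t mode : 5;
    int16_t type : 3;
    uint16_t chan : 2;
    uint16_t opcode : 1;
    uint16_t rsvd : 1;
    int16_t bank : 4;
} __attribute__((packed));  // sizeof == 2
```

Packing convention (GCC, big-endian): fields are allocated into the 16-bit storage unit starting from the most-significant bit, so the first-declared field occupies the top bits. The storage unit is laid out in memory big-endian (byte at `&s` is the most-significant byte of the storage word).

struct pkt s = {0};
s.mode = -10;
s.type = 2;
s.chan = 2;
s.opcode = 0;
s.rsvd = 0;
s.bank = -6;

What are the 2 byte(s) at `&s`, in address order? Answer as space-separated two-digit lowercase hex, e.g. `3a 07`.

[11+:5] mode=-10 & 0x1f = 0x16; word=0xb000
[8+:3] type=2 & 0x7 = 0x2; word=0xb200
[6+:2] chan=2 & 0x3 = 0x2; word=0xb280
[5+:1] opcode=0 & 0x1 = 0x0; word=0xb280
[4+:1] rsvd=0 & 0x1 = 0x0; word=0xb280
[0+:4] bank=-6 & 0xf = 0xa; word=0xb28a
word = 0xb28a → big-endian bytes:
  [0]=0xb2  [1]=0x8a

b2 8a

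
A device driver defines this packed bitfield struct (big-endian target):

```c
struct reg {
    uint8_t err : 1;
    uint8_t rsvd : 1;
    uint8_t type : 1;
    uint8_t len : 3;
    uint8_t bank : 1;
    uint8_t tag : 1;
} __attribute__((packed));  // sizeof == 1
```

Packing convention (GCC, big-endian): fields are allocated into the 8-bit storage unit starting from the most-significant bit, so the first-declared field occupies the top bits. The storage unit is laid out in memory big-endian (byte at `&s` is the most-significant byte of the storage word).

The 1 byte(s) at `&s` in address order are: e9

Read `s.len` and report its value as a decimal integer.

[0]=0xe9 (big-endian) → word 0xe9
err [7+:1] = (word>>7) & 0x1 = 1
rsvd [6+:1] = (word>>6) & 0x1 = 1
type [5+:1] = (word>>5) & 0x1 = 1
len [2+:3] = (word>>2) & 0x7 = 2  ←
bank [1+:1] = (word>>1) & 0x1 = 0
tag [0+:1] = (word>>0) & 0x1 = 1

2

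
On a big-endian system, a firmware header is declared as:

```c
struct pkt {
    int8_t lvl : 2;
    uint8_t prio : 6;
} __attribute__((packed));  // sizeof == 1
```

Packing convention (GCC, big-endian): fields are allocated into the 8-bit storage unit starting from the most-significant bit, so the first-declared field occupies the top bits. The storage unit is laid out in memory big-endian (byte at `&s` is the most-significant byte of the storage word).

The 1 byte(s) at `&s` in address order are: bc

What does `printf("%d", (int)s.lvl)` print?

-2

[0]=0xbc (big-endian) → word 0xbc
lvl [6+:2] = (word>>6) & 0x3 = 2  ←
prio [0+:6] = (word>>0) & 0x3f = 60
lvl signed 2b, MSB=1: 2 - 4 = -2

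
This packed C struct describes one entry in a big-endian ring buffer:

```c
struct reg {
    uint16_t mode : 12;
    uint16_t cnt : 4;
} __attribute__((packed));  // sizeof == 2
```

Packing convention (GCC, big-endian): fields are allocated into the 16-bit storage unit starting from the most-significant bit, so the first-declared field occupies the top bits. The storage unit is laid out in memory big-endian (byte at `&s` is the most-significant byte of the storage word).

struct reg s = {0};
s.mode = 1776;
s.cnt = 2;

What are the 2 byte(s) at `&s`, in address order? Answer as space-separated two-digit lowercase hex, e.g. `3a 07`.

mode:12 = 1776 → 0x6f0 << 4 → word 0x6f00
cnt:4 = 2 → 0x2 << 0 → word 0x6f02
word = 0x6f02 → big-endian bytes:
  [0]=0x6f  [1]=0x02

6f 02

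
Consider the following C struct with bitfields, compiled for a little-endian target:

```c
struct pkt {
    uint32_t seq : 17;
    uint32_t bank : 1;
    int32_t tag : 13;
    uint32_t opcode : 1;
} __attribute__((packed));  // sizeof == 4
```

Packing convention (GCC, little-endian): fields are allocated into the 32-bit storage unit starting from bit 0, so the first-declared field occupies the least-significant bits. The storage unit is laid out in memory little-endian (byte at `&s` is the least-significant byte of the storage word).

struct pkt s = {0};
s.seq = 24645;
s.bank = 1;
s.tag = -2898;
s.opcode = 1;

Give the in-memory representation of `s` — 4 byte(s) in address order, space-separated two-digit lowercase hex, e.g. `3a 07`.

seq:17 = 24645 → 0x6045 << 0 → word 0x00006045
bank:1 = 1 → 0x1 << 17 → word 0x00026045
tag:13 = -2898 → 0x14ae << 18 → word 0x52ba6045
opcode:1 = 1 → 0x1 << 31 → word 0xd2ba6045
word = 0xd2ba6045 → little-endian bytes:
  [0]=0x45  [1]=0x60  [2]=0xba  [3]=0xd2

45 60 ba d2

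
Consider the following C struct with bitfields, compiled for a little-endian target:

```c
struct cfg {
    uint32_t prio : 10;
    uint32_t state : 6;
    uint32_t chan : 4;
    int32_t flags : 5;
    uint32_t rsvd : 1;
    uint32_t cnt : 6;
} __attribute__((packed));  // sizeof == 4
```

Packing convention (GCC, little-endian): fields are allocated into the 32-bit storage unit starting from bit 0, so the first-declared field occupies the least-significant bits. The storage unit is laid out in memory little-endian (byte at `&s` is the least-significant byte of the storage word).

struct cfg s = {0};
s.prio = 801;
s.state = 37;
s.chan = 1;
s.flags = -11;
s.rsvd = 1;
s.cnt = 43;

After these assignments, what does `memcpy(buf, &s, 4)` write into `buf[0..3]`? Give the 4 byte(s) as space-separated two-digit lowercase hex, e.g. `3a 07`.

21 97 51 af

prio:10 = 801 → 0x321 << 0 → word 0x00000321
state:6 = 37 → 0x25 << 10 → word 0x00009721
chan:4 = 1 → 0x1 << 16 → word 0x00019721
flags:5 = -11 → 0x15 << 20 → word 0x01519721
rsvd:1 = 1 → 0x1 << 25 → word 0x03519721
cnt:6 = 43 → 0x2b << 26 → word 0xaf519721
word = 0xaf519721 → little-endian bytes:
  [0]=0x21  [1]=0x97  [2]=0x51  [3]=0xaf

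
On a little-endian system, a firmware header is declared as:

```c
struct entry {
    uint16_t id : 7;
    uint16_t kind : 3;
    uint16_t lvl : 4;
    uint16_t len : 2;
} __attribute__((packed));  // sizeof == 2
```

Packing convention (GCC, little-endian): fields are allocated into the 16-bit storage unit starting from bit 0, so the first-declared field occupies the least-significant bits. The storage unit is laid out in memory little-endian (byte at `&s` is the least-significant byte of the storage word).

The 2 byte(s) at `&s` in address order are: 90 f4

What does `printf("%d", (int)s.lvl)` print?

[0]=0x90 [1]=0xf4 (little-endian) → word 0xf490
id:7 @ bit 0 → (0xf490>>0)&0x7f = 0x10
kind:3 @ bit 7 → (0xf490>>7)&0x7 = 0x1
lvl:4 @ bit 10 → (0xf490>>10)&0xf = 0xd  ←
len:2 @ bit 14 → (0xf490>>14)&0x3 = 0x3

13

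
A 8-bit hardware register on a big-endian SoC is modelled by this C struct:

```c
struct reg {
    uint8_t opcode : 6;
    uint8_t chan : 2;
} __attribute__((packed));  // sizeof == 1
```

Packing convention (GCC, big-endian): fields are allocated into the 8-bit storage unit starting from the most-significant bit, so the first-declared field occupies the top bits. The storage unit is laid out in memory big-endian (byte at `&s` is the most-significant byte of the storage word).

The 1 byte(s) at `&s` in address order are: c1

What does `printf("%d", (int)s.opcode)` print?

[0]=0xc1 (big-endian) → word 0xc1
opcode [2+:6] = (word>>2) & 0x3f = 48  ←
chan [0+:2] = (word>>0) & 0x3 = 1

48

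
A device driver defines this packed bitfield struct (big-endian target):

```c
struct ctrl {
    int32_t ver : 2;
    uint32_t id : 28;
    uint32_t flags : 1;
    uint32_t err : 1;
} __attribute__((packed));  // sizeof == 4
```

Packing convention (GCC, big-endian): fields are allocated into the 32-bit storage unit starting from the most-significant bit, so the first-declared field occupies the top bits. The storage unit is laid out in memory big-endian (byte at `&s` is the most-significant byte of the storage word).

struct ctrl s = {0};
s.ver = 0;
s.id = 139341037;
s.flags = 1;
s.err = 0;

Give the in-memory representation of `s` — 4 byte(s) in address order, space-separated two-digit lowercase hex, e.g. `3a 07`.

ver (2b) val=0 bits=0x0 at bit 30: 0x00000000
id (28b) val=139341037 bits=0x84e2ced at bit 2: 0x2138b3b4
flags (1b) val=1 bits=0x1 at bit 1: 0x2138b3b6
err (1b) val=0 bits=0x0 at bit 0: 0x2138b3b6
word = 0x2138b3b6 → big-endian bytes:
  [0]=0x21  [1]=0x38  [2]=0xb3  [3]=0xb6

21 38 b3 b6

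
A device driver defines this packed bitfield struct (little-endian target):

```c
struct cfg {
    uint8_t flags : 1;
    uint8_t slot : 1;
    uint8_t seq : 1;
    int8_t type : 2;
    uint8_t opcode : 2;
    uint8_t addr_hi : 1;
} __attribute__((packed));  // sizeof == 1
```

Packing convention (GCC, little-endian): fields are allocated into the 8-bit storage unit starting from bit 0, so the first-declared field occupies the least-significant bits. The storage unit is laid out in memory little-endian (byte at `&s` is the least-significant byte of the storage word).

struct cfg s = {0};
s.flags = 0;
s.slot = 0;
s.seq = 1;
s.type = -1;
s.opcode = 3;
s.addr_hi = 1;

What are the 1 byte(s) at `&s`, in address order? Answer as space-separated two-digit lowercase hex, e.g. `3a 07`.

fc

[0+:1] flags=0 & 0x1 = 0x0; word=0x00
[1+:1] slot=0 & 0x1 = 0x0; word=0x00
[2+:1] seq=1 & 0x1 = 0x1; word=0x04
[3+:2] type=-1 & 0x3 = 0x3; word=0x1c
[5+:2] opcode=3 & 0x3 = 0x3; word=0x7c
[7+:1] addr_hi=1 & 0x1 = 0x1; word=0xfc
word = 0xfc → little-endian bytes:
  [0]=0xfc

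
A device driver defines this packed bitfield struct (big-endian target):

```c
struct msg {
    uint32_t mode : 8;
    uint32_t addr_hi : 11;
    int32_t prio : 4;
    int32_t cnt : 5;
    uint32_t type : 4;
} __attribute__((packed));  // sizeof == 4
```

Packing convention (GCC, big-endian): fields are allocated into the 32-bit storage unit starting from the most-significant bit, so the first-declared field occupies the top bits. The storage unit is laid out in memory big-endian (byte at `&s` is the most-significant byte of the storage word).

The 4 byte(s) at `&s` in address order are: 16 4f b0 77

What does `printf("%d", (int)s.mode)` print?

[0]=0x16 [1]=0x4f [2]=0xb0 [3]=0x77 (big-endian) → word 0x164fb077
mode [24+:8] = (word>>24) & 0xff = 22  ←
addr_hi [13+:11] = (word>>13) & 0x7ff = 637
prio [9+:4] = (word>>9) & 0xf = 8
cnt [4+:5] = (word>>4) & 0x1f = 7
type [0+:4] = (word>>0) & 0xf = 7

22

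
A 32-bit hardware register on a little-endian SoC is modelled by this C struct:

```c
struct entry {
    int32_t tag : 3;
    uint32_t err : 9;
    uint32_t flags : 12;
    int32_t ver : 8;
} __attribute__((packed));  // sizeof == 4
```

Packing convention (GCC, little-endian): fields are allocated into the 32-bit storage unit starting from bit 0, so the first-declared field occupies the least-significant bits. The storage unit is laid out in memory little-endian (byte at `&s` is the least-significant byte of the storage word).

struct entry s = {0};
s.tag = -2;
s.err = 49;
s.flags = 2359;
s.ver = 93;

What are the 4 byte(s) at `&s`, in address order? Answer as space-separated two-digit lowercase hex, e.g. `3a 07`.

tag (3b) val=-2 bits=0x6 at bit 0: 0x00000006
err (9b) val=49 bits=0x31 at bit 3: 0x0000018e
flags (12b) val=2359 bits=0x937 at bit 12: 0x0093718e
ver (8b) val=93 bits=0x5d at bit 24: 0x5d93718e
word = 0x5d93718e → little-endian bytes:
  [0]=0x8e  [1]=0x71  [2]=0x93  [3]=0x5d

8e 71 93 5d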